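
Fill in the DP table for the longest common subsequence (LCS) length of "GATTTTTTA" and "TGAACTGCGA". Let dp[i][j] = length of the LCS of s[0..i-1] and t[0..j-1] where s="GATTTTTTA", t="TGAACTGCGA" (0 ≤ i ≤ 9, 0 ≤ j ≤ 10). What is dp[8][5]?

2

   ''  T  G  A  A  C  T  G  C  G  A
''  0  0  0  0  0  0  0  0  0  0  0
 G  0  0  1  1  1  1  1  1  1  1  1
 A  0  0  1  2  2  2  2  2  2  2  2
 T  0  1  1  2  2  2  3  3  3  3  3
 T  0  1  1  2  2  2  3  3  3  3  3
 T  0  1  1  2  2  2  3  3  3  3  3
 T  0  1  1  2  2  2  3  3  3  3  3
 T  0  1  1  2  2  2  3  3  3  3  3
 T  0  1  1  2  2  2  3  3  3  3  3
 A  0  1  1  2  3  3  3  3  3  3  4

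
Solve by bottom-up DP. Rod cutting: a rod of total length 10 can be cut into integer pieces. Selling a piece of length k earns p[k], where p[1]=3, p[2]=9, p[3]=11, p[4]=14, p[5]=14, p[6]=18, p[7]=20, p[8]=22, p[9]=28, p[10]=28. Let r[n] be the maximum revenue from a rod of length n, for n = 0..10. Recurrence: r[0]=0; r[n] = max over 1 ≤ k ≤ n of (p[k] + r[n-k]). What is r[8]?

36

   n    0    1    2    3    4    5    6    7    8    9   10
r[n]    0    3    9   12   18   21   27   30   36   39   45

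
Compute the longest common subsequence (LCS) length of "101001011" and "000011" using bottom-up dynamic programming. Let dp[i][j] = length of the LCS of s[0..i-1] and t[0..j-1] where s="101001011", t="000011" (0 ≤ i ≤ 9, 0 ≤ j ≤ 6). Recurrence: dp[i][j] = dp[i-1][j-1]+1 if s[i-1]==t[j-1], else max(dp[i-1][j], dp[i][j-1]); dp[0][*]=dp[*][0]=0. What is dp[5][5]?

3

   ''  0  0  0  0  1  1
''  0  0  0  0  0  0  0
 1  0  0  0  0  0  1  1
 0  0  1  1  1  1  1  1
 1  0  1  1  1  1  2  2
 0  0  1  2  2  2  2  2
 0  0  1  2  3  3  3  3
 1  0  1  2  3  3  4  4
 0  0  1  2  3  4  4  4
 1  0  1  2  3  4  5  5
 1  0  1  2  3  4  5  6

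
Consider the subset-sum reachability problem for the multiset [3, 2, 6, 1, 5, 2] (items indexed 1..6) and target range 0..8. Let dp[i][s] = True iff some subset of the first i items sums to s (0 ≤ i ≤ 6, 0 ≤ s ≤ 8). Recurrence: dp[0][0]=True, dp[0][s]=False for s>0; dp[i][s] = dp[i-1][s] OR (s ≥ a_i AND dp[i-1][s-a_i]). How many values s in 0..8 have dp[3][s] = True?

6

i\s   0   1   2   3   4   5   6   7   8
  0   T   F   F   F   F   F   F   F   F
  1   T   F   F   T   F   F   F   F   F
  2   T   F   T   T   F   T   F   F   F
  3   T   F   T   T   F   T   T   F   T
  4   T   T   T   T   T   T   T   T   T
  5   T   T   T   T   T   T   T   T   T
  6   T   T   T   T   T   T   T   T   T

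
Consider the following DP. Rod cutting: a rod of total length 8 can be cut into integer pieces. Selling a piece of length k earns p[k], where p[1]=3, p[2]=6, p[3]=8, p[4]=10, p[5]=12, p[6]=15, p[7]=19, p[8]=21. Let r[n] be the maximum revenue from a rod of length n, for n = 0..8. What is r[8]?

24

   n    0    1    2    3    4    5    6    7    8
r[n]    0    3    6    9   12   15   18   21   24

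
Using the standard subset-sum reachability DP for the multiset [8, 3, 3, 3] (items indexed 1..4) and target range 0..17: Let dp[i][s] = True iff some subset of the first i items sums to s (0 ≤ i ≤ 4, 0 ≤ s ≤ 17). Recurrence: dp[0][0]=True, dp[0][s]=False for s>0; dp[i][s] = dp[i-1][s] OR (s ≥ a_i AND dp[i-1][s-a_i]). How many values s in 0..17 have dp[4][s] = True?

8

i\s   0   1   2   3   4   5   6   7   8   9  10  11  12  13  14  15  16  17
  0   T   F   F   F   F   F   F   F   F   F   F   F   F   F   F   F   F   F
  1   T   F   F   F   F   F   F   F   T   F   F   F   F   F   F   F   F   F
  2   T   F   F   T   F   F   F   F   T   F   F   T   F   F   F   F   F   F
  3   T   F   F   T   F   F   T   F   T   F   F   T   F   F   T   F   F   F
  4   T   F   F   T   F   F   T   F   T   T   F   T   F   F   T   F   F   T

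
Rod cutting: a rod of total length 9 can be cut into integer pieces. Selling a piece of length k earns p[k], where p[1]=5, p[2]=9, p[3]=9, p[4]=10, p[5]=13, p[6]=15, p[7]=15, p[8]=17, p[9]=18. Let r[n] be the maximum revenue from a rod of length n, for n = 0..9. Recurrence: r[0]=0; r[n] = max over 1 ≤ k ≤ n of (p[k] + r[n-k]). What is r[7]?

35

   n    0    1    2    3    4    5    6    7    8    9
r[n]    0    5   10   15   20   25   30   35   40   45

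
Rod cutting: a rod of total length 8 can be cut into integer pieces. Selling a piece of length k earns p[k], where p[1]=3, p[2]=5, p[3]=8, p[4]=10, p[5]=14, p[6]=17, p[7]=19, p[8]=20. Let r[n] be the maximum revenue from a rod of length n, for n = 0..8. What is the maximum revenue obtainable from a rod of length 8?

   n    0    1    2    3    4    5    6    7    8
r[n]    0    3    6    9   12   15   18   21   24

24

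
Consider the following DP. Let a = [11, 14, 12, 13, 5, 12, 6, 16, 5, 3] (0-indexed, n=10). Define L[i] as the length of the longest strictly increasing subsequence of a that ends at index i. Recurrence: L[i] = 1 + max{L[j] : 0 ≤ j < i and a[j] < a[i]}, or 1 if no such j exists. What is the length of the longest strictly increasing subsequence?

4

   i    0    1    2    3    4    5    6    7    8    9
a[i]   11   14   12   13    5   12    6   16    5    3
L[i]    1    2    2    3    1    2    2    4    1    1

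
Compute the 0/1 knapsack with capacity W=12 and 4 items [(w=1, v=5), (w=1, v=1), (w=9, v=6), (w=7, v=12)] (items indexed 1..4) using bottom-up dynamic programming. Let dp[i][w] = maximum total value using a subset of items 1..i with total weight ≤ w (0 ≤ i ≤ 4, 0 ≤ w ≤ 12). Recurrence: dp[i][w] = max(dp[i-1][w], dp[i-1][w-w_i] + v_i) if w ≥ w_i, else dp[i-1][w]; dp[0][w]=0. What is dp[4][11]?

i\w   0   1   2   3   4   5   6   7   8   9  10  11  12
  0   0   0   0   0   0   0   0   0   0   0   0   0   0
  1   0   5   5   5   5   5   5   5   5   5   5   5   5
  2   0   5   6   6   6   6   6   6   6   6   6   6   6
  3   0   5   6   6   6   6   6   6   6   6  11  12  12
  4   0   5   6   6   6   6   6  12  17  18  18  18  18

18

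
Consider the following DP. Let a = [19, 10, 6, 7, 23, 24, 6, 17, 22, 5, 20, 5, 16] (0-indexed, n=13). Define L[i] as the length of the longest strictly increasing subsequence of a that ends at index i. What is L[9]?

   i    0    1    2    3    4    5    6    7    8    9   10   11   12
a[i]   19   10    6    7   23   24    6   17   22    5   20    5   16
L[i]    1    1    1    2    3    4    1    3    4    1    4    1    3

1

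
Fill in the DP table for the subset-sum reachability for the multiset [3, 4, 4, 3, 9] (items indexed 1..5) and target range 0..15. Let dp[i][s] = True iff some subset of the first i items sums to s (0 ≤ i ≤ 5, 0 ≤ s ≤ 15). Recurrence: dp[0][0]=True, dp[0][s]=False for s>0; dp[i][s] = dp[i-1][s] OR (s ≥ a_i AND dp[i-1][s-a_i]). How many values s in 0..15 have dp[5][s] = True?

i\s   0   1   2   3   4   5   6   7   8   9  10  11  12  13  14  15
  0   T   F   F   F   F   F   F   F   F   F   F   F   F   F   F   F
  1   T   F   F   T   F   F   F   F   F   F   F   F   F   F   F   F
  2   T   F   F   T   T   F   F   T   F   F   F   F   F   F   F   F
  3   T   F   F   T   T   F   F   T   T   F   F   T   F   F   F   F
  4   T   F   F   T   T   F   T   T   T   F   T   T   F   F   T   F
  5   T   F   F   T   T   F   T   T   T   T   T   T   T   T   T   T

13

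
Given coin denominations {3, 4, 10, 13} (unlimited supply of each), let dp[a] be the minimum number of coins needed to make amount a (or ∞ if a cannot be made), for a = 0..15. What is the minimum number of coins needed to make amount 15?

 a  0  1  2  3  4  5  6  7  8  9 10 11 12 13 14 15
dp  0  -  -  1  1  -  2  2  2  3  1  3  3  1  2  4
(- denotes ∞ / unreachable)

4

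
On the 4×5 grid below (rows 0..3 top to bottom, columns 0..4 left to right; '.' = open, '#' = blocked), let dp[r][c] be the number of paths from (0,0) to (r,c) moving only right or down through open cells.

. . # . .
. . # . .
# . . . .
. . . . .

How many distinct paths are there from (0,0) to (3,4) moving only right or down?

r\c   0   1   2   3   4
  0   1   1   0   0   0
  1   1   2   0   0   0
  2   0   2   2   2   2
  3   0   2   4   6   8

8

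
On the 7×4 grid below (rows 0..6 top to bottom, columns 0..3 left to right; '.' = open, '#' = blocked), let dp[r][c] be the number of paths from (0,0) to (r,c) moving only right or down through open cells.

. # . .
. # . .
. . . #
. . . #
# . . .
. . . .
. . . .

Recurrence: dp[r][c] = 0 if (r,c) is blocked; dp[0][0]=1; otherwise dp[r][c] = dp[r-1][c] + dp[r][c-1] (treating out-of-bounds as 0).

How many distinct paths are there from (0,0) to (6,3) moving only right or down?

r\c   0   1   2   3
  0   1   0   0   0
  1   1   0   0   0
  2   1   1   1   0
  3   1   2   3   0
  4   0   2   5   5
  5   0   2   7  12
  6   0   2   9  21

21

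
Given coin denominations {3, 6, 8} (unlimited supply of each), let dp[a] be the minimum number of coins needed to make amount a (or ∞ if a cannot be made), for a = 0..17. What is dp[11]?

2

 a  0  1  2  3  4  5  6  7  8  9 10 11 12 13 14 15 16 17
dp  0  -  -  1  -  -  1  -  1  2  -  2  2  -  2  3  2  3
(- denotes ∞ / unreachable)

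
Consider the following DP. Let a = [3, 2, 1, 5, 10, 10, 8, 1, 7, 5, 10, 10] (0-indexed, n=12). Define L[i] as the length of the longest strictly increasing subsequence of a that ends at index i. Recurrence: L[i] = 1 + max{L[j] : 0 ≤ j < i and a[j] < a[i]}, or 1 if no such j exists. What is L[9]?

   i    0    1    2    3    4    5    6    7    8    9   10   11
a[i]    3    2    1    5   10   10    8    1    7    5   10   10
L[i]    1    1    1    2    3    3    3    1    3    2    4    4

2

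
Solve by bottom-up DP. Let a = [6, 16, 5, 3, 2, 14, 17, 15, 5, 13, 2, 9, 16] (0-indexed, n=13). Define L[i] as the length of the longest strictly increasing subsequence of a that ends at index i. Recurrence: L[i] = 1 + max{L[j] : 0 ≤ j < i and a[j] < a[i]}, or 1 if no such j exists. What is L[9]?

3

   i    0    1    2    3    4    5    6    7    8    9   10   11   12
a[i]    6   16    5    3    2   14   17   15    5   13    2    9   16
L[i]    1    2    1    1    1    2    3    3    2    3    1    3    4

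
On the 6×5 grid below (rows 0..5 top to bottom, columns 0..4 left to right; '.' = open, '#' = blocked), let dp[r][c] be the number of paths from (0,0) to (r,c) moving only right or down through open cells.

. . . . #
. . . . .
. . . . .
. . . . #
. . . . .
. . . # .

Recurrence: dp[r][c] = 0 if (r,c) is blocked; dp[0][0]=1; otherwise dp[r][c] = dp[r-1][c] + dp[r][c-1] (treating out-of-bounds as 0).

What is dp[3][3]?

20

r\c   0   1   2   3   4
  0   1   1   1   1   0
  1   1   2   3   4   4
  2   1   3   6  10  14
  3   1   4  10  20   0
  4   1   5  15  35  35
  5   1   6  21   0  35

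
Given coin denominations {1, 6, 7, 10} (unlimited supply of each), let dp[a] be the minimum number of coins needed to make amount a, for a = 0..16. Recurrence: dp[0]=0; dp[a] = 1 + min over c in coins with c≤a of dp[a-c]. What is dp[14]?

 a  0  1  2  3  4  5  6  7  8  9 10 11 12 13 14 15 16
dp  0  1  2  3  4  5  1  1  2  3  1  2  2  2  2  3  2

2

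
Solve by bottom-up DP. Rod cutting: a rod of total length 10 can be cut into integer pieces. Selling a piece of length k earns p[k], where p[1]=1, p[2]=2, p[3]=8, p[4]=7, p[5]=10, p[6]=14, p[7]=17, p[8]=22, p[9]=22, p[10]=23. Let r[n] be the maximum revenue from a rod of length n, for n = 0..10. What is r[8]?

22

   n    0    1    2    3    4    5    6    7    8    9   10
r[n]    0    1    2    8    9   10   16   17   22   24   25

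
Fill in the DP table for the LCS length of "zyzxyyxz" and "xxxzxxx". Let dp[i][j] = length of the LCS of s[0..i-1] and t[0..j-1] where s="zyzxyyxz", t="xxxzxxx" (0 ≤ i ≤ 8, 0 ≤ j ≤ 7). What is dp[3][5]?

1

   ''  x  x  x  z  x  x  x
''  0  0  0  0  0  0  0  0
 z  0  0  0  0  1  1  1  1
 y  0  0  0  0  1  1  1  1
 z  0  0  0  0  1  1  1  1
 x  0  1  1  1  1  2  2  2
 y  0  1  1  1  1  2  2  2
 y  0  1  1  1  1  2  2  2
 x  0  1  2  2  2  2  3  3
 z  0  1  2  2  3  3  3  3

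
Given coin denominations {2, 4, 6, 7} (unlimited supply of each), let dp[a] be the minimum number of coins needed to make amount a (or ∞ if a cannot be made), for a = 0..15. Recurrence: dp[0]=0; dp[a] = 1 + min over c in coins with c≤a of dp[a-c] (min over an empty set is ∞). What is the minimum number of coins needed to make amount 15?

 a  0  1  2  3  4  5  6  7  8  9 10 11 12 13 14 15
dp  0  -  1  -  1  -  1  1  2  2  2  2  2  2  2  3
(- denotes ∞ / unreachable)

3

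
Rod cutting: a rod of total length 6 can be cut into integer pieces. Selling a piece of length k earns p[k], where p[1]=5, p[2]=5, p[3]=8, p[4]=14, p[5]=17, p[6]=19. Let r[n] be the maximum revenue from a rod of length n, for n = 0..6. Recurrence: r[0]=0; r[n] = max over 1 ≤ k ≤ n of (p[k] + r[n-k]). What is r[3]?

   n    0    1    2    3    4    5    6
r[n]    0    5   10   15   20   25   30

15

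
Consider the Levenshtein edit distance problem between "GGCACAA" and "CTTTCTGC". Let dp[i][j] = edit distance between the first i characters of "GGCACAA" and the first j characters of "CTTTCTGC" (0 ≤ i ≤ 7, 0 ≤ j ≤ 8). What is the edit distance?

   ''  C  T  T  T  C  T  G  C
''  0  1  2  3  4  5  6  7  8
 G  1  1  2  3  4  5  6  6  7
 G  2  2  2  3  4  5  6  6  7
 C  3  2  3  3  4  4  5  6  6
 A  4  3  3  4  4  5  5  6  7
 C  5  4  4  4  5  4  5  6  6
 A  6  5  5  5  5  5  5  6  7
 A  7  6  6  6  6  6  6  6  7

7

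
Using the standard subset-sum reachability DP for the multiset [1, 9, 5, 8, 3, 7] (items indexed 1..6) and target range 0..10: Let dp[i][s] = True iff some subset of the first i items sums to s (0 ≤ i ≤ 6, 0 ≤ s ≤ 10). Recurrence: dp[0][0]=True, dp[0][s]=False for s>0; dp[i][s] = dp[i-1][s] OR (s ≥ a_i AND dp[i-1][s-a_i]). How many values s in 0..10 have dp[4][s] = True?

7

i\s   0   1   2   3   4   5   6   7   8   9  10
  0   T   F   F   F   F   F   F   F   F   F   F
  1   T   T   F   F   F   F   F   F   F   F   F
  2   T   T   F   F   F   F   F   F   F   T   T
  3   T   T   F   F   F   T   T   F   F   T   T
  4   T   T   F   F   F   T   T   F   T   T   T
  5   T   T   F   T   T   T   T   F   T   T   T
  6   T   T   F   T   T   T   T   T   T   T   T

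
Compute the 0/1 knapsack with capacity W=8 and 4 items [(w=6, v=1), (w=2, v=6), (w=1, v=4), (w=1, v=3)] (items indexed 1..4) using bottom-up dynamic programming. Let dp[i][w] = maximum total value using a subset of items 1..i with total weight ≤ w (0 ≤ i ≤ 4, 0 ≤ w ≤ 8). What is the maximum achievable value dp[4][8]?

i\w   0   1   2   3   4   5   6   7   8
  0   0   0   0   0   0   0   0   0   0
  1   0   0   0   0   0   0   1   1   1
  2   0   0   6   6   6   6   6   6   7
  3   0   4   6  10  10  10  10  10  10
  4   0   4   7  10  13  13  13  13  13

13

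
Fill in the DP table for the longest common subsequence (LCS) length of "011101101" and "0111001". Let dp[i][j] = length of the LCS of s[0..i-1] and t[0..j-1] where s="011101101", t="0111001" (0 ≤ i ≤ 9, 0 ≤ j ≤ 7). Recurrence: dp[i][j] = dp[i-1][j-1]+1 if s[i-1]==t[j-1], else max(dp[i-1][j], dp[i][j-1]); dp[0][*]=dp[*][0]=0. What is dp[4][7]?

   ''  0  1  1  1  0  0  1
''  0  0  0  0  0  0  0  0
 0  0  1  1  1  1  1  1  1
 1  0  1  2  2  2  2  2  2
 1  0  1  2  3  3  3  3  3
 1  0  1  2  3  4  4  4  4
 0  0  1  2  3  4  5  5  5
 1  0  1  2  3  4  5  5  6
 1  0  1  2  3  4  5  5  6
 0  0  1  2  3  4  5  6  6
 1  0  1  2  3  4  5  6  7

4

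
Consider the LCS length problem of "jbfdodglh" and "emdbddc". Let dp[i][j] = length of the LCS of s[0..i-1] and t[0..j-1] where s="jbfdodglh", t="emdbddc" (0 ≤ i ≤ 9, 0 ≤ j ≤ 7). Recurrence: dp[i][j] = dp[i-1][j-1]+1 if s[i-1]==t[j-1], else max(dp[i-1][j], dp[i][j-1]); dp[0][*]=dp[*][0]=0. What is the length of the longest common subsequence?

   ''  e  m  d  b  d  d  c
''  0  0  0  0  0  0  0  0
 j  0  0  0  0  0  0  0  0
 b  0  0  0  0  1  1  1  1
 f  0  0  0  0  1  1  1  1
 d  0  0  0  1  1  2  2  2
 o  0  0  0  1  1  2  2  2
 d  0  0  0  1  1  2  3  3
 g  0  0  0  1  1  2  3  3
 l  0  0  0  1  1  2  3  3
 h  0  0  0  1  1  2  3  3

3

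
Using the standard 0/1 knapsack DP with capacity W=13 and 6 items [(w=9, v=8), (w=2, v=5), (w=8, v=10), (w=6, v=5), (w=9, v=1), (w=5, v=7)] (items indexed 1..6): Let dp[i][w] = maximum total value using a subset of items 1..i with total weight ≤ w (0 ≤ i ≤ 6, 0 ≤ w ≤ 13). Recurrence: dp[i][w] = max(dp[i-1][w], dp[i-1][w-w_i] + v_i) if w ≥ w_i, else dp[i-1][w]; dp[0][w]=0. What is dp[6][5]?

i\w   0   1   2   3   4   5   6   7   8   9  10  11  12  13
  0   0   0   0   0   0   0   0   0   0   0   0   0   0   0
  1   0   0   0   0   0   0   0   0   0   8   8   8   8   8
  2   0   0   5   5   5   5   5   5   5   8   8  13  13  13
  3   0   0   5   5   5   5   5   5  10  10  15  15  15  15
  4   0   0   5   5   5   5   5   5  10  10  15  15  15  15
  5   0   0   5   5   5   5   5   5  10  10  15  15  15  15
  6   0   0   5   5   5   7   7  12  12  12  15  15  15  17

7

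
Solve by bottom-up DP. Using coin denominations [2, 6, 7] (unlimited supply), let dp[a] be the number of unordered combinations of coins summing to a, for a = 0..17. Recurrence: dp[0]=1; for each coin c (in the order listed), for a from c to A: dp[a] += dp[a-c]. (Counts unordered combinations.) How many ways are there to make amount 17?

after  coin     0     1     2     3     4     5     6     7     8     9    10    11    12    13    14    15    16    17
          2     1     0     1     0     1     0     1     0     1     0     1     0     1     0     1     0     1     0
          6     1     0     1     0     1     0     2     0     2     0     2     0     3     0     3     0     3     0
          7     1     0     1     0     1     0     2     1     2     1     2     1     3     2     4     2     4     2

2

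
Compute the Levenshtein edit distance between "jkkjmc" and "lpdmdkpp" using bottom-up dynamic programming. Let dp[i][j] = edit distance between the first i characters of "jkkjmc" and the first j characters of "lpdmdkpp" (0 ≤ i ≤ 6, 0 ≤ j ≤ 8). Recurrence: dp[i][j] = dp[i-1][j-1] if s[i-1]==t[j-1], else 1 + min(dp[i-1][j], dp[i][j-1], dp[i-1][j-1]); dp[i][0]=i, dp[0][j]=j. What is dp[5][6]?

6

   ''  l  p  d  m  d  k  p  p
''  0  1  2  3  4  5  6  7  8
 j  1  1  2  3  4  5  6  7  8
 k  2  2  2  3  4  5  5  6  7
 k  3  3  3  3  4  5  5  6  7
 j  4  4  4  4  4  5  6  6  7
 m  5  5  5  5  4  5  6  7  7
 c  6  6  6  6  5  5  6  7  8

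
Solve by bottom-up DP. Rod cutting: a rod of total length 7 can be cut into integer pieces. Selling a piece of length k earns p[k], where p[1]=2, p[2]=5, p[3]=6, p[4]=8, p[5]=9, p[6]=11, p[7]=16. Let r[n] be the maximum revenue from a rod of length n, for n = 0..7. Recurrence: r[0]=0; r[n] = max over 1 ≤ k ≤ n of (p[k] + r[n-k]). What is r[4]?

10

   n    0    1    2    3    4    5    6    7
r[n]    0    2    5    7   10   12   15   17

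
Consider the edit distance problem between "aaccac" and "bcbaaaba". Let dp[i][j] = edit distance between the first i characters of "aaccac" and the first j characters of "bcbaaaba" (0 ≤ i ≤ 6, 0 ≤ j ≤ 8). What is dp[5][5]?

4

   ''  b  c  b  a  a  a  b  a
''  0  1  2  3  4  5  6  7  8
 a  1  1  2  3  3  4  5  6  7
 a  2  2  2  3  3  3  4  5  6
 c  3  3  2  3  4  4  4  5  6
 c  4  4  3  3  4  5  5  5  6
 a  5  5  4  4  3  4  5  6  5
 c  6  6  5  5  4  4  5  6  6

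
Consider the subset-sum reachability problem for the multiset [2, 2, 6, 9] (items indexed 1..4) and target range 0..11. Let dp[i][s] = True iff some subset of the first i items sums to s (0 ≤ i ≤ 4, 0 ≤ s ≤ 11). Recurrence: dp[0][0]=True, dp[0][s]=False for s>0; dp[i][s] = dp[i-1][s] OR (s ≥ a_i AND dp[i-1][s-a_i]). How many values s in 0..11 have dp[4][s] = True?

8

i\s   0   1   2   3   4   5   6   7   8   9  10  11
  0   T   F   F   F   F   F   F   F   F   F   F   F
  1   T   F   T   F   F   F   F   F   F   F   F   F
  2   T   F   T   F   T   F   F   F   F   F   F   F
  3   T   F   T   F   T   F   T   F   T   F   T   F
  4   T   F   T   F   T   F   T   F   T   T   T   T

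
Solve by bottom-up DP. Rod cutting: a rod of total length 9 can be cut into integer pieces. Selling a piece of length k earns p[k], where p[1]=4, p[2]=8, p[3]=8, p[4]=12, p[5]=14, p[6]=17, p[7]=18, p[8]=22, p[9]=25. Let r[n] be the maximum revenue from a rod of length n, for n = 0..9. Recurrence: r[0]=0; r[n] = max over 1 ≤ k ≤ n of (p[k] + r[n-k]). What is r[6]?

24

   n    0    1    2    3    4    5    6    7    8    9
r[n]    0    4    8   12   16   20   24   28   32   36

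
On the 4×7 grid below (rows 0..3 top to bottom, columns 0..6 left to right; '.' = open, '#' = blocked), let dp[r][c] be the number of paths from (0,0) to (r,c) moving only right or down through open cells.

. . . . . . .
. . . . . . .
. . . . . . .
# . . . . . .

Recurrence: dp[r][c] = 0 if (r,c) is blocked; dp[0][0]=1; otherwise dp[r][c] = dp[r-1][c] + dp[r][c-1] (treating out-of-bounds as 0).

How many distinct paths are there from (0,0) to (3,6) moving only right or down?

83

r\c   0   1   2   3   4   5   6
  0   1   1   1   1   1   1   1
  1   1   2   3   4   5   6   7
  2   1   3   6  10  15  21  28
  3   0   3   9  19  34  55  83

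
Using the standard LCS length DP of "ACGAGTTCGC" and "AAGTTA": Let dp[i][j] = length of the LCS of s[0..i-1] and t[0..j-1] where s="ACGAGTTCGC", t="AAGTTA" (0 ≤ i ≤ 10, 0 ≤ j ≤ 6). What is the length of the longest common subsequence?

5

   ''  A  A  G  T  T  A
''  0  0  0  0  0  0  0
 A  0  1  1  1  1  1  1
 C  0  1  1  1  1  1  1
 G  0  1  1  2  2  2  2
 A  0  1  2  2  2  2  3
 G  0  1  2  3  3  3  3
 T  0  1  2  3  4  4  4
 T  0  1  2  3  4  5  5
 C  0  1  2  3  4  5  5
 G  0  1  2  3  4  5  5
 C  0  1  2  3  4  5  5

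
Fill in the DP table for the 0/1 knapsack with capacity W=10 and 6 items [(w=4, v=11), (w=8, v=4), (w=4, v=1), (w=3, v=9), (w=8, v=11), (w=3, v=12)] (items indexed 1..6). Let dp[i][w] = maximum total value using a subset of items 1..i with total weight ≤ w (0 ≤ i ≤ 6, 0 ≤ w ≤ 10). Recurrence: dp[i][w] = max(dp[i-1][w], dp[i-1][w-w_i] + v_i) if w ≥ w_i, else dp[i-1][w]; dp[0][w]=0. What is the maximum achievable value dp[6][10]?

i\w   0   1   2   3   4   5   6   7   8   9  10
  0   0   0   0   0   0   0   0   0   0   0   0
  1   0   0   0   0  11  11  11  11  11  11  11
  2   0   0   0   0  11  11  11  11  11  11  11
  3   0   0   0   0  11  11  11  11  12  12  12
  4   0   0   0   9  11  11  11  20  20  20  20
  5   0   0   0   9  11  11  11  20  20  20  20
  6   0   0   0  12  12  12  21  23  23  23  32

32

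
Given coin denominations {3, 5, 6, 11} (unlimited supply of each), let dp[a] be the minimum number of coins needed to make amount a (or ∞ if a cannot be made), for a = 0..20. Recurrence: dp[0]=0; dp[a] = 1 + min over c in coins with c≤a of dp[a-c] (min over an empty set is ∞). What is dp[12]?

2

 a  0  1  2  3  4  5  6  7  8  9 10 11 12 13 14 15 16 17 18 19 20
dp  0  -  -  1  -  1  1  -  2  2  2  1  2  3  2  3  2  2  3  3  3
(- denotes ∞ / unreachable)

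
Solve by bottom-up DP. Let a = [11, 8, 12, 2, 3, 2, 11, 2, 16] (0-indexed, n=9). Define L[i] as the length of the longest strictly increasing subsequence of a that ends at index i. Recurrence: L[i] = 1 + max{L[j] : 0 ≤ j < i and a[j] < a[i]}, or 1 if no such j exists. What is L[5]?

   i    0    1    2    3    4    5    6    7    8
a[i]   11    8   12    2    3    2   11    2   16
L[i]    1    1    2    1    2    1    3    1    4

1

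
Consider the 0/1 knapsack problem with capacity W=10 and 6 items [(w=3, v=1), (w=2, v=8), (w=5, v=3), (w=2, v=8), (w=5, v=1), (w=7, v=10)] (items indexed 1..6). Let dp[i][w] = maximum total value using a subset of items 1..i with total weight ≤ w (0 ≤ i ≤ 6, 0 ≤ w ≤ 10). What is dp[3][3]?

i\w   0   1   2   3   4   5   6   7   8   9  10
  0   0   0   0   0   0   0   0   0   0   0   0
  1   0   0   0   1   1   1   1   1   1   1   1
  2   0   0   8   8   8   9   9   9   9   9   9
  3   0   0   8   8   8   9   9  11  11  11  12
  4   0   0   8   8  16  16  16  17  17  19  19
  5   0   0   8   8  16  16  16  17  17  19  19
  6   0   0   8   8  16  16  16  17  17  19  19

8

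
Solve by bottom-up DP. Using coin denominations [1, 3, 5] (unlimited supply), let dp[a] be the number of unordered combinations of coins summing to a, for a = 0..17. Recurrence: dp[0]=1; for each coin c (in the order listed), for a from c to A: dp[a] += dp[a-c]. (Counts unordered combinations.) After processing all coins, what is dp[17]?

after  coin     0     1     2     3     4     5     6     7     8     9    10    11    12    13    14    15    16    17
          1     1     1     1     1     1     1     1     1     1     1     1     1     1     1     1     1     1     1
          3     1     1     1     2     2     2     3     3     3     4     4     4     5     5     5     6     6     6
          5     1     1     1     2     2     3     4     4     5     6     7     8     9    10    11    13    14    15

15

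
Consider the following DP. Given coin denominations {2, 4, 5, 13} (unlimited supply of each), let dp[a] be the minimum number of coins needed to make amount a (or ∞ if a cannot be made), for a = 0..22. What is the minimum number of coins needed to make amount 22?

 a  0  1  2  3  4  5  6  7  8  9 10 11 12 13 14 15 16 17 18 19 20 21 22
dp  0  -  1  -  1  1  2  2  2  2  2  3  3  1  3  2  4  2  2  3  3  3  3
(- denotes ∞ / unreachable)

3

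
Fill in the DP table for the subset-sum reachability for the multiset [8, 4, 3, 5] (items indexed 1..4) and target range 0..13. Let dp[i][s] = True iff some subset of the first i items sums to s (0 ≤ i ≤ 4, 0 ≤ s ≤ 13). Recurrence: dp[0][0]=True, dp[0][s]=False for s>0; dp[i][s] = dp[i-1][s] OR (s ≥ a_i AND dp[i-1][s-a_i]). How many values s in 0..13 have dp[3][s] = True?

i\s   0   1   2   3   4   5   6   7   8   9  10  11  12  13
  0   T   F   F   F   F   F   F   F   F   F   F   F   F   F
  1   T   F   F   F   F   F   F   F   T   F   F   F   F   F
  2   T   F   F   F   T   F   F   F   T   F   F   F   T   F
  3   T   F   F   T   T   F   F   T   T   F   F   T   T   F
  4   T   F   F   T   T   T   F   T   T   T   F   T   T   T

7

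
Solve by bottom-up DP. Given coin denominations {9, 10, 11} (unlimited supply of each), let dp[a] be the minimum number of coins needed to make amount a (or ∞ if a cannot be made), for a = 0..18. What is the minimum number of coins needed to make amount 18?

2

 a  0  1  2  3  4  5  6  7  8  9 10 11 12 13 14 15 16 17 18
dp  0  -  -  -  -  -  -  -  -  1  1  1  -  -  -  -  -  -  2
(- denotes ∞ / unreachable)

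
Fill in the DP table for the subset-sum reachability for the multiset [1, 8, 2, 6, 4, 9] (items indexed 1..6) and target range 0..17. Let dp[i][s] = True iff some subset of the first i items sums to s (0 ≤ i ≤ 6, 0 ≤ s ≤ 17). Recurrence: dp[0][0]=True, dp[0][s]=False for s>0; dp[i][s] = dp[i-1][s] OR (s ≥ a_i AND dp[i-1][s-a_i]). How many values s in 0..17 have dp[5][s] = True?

18

i\s   0   1   2   3   4   5   6   7   8   9  10  11  12  13  14  15  16  17
  0   T   F   F   F   F   F   F   F   F   F   F   F   F   F   F   F   F   F
  1   T   T   F   F   F   F   F   F   F   F   F   F   F   F   F   F   F   F
  2   T   T   F   F   F   F   F   F   T   T   F   F   F   F   F   F   F   F
  3   T   T   T   T   F   F   F   F   T   T   T   T   F   F   F   F   F   F
  4   T   T   T   T   F   F   T   T   T   T   T   T   F   F   T   T   T   T
  5   T   T   T   T   T   T   T   T   T   T   T   T   T   T   T   T   T   T
  6   T   T   T   T   T   T   T   T   T   T   T   T   T   T   T   T   T   T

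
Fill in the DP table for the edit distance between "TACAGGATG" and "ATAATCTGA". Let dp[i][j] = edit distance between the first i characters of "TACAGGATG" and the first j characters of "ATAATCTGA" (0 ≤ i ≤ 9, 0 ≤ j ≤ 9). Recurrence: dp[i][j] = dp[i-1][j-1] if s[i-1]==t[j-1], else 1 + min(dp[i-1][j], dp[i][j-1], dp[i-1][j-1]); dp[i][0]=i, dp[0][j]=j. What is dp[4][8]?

   ''  A  T  A  A  T  C  T  G  A
''  0  1  2  3  4  5  6  7  8  9
 T  1  1  1  2  3  4  5  6  7  8
 A  2  1  2  1  2  3  4  5  6  7
 C  3  2  2  2  2  3  3  4  5  6
 A  4  3  3  2  2  3  4  4  5  5
 G  5  4  4  3  3  3  4  5  4  5
 G  6  5  5  4  4  4  4  5  5  5
 A  7  6  6  5  4  5  5  5  6  5
 T  8  7  6  6  5  4  5  5  6  6
 G  9  8  7  7  6  5  5  6  5  6

5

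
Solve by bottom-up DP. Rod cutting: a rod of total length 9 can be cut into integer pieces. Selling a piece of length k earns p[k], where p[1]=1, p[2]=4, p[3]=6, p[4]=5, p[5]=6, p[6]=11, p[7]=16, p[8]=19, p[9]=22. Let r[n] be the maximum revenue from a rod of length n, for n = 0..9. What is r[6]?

12

   n    0    1    2    3    4    5    6    7    8    9
r[n]    0    1    4    6    8   10   12   16   19   22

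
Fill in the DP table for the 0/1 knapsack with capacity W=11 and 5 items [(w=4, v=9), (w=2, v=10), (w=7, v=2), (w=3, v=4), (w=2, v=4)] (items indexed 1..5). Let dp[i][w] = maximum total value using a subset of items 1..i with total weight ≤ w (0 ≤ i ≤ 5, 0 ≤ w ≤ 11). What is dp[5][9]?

23

i\w   0   1   2   3   4   5   6   7   8   9  10  11
  0   0   0   0   0   0   0   0   0   0   0   0   0
  1   0   0   0   0   9   9   9   9   9   9   9   9
  2   0   0  10  10  10  10  19  19  19  19  19  19
  3   0   0  10  10  10  10  19  19  19  19  19  19
  4   0   0  10  10  10  14  19  19  19  23  23  23
  5   0   0  10  10  14  14  19  19  23  23  23  27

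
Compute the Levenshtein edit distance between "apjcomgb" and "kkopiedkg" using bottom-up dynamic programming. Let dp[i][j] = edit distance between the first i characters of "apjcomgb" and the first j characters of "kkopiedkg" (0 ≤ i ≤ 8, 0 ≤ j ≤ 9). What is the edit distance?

8

   ''  k  k  o  p  i  e  d  k  g
''  0  1  2  3  4  5  6  7  8  9
 a  1  1  2  3  4  5  6  7  8  9
 p  2  2  2  3  3  4  5  6  7  8
 j  3  3  3  3  4  4  5  6  7  8
 c  4  4  4  4  4  5  5  6  7  8
 o  5  5  5  4  5  5  6  6  7  8
 m  6  6  6  5  5  6  6  7  7  8
 g  7  7  7  6  6  6  7  7  8  7
 b  8  8  8  7  7  7  7  8  8  8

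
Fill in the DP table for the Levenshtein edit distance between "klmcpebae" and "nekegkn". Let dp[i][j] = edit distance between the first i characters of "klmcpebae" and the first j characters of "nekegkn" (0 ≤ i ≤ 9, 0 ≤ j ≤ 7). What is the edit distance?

   ''  n  e  k  e  g  k  n
''  0  1  2  3  4  5  6  7
 k  1  1  2  2  3  4  5  6
 l  2  2  2  3  3  4  5  6
 m  3  3  3  3  4  4  5  6
 c  4  4  4  4  4  5  5  6
 p  5  5  5  5  5  5  6  6
 e  6  6  5  6  5  6  6  7
 b  7  7  6  6  6  6  7  7
 a  8  8  7  7  7  7  7  8
 e  9  9  8  8  7  8  8  8

8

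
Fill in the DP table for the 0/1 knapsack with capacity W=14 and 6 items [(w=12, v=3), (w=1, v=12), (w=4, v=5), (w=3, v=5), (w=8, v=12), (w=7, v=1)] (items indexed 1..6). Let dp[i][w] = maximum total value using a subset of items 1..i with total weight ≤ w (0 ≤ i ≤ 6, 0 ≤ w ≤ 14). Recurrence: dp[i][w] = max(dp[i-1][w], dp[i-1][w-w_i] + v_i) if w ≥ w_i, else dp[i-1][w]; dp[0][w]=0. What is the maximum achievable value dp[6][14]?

i\w   0   1   2   3   4   5   6   7   8   9  10  11  12  13  14
  0   0   0   0   0   0   0   0   0   0   0   0   0   0   0   0
  1   0   0   0   0   0   0   0   0   0   0   0   0   3   3   3
  2   0  12  12  12  12  12  12  12  12  12  12  12  12  15  15
  3   0  12  12  12  12  17  17  17  17  17  17  17  17  17  17
  4   0  12  12  12  17  17  17  17  22  22  22  22  22  22  22
  5   0  12  12  12  17  17  17  17  22  24  24  24  29  29  29
  6   0  12  12  12  17  17  17  17  22  24  24  24  29  29  29

29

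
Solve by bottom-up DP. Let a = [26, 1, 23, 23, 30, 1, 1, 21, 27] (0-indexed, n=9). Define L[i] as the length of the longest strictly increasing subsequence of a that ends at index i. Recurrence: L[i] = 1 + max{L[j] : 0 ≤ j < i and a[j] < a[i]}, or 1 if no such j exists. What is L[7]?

   i    0    1    2    3    4    5    6    7    8
a[i]   26    1   23   23   30    1    1   21   27
L[i]    1    1    2    2    3    1    1    2    3

2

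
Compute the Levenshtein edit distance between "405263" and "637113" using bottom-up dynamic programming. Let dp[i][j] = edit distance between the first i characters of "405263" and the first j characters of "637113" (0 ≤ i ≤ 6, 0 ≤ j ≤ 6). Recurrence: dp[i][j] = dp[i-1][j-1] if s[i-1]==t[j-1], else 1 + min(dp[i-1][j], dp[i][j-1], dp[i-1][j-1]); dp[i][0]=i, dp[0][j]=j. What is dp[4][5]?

5

   ''  6  3  7  1  1  3
''  0  1  2  3  4  5  6
 4  1  1  2  3  4  5  6
 0  2  2  2  3  4  5  6
 5  3  3  3  3  4  5  6
 2  4  4  4  4  4  5  6
 6  5  4  5  5  5  5  6
 3  6  5  4  5  6  6  5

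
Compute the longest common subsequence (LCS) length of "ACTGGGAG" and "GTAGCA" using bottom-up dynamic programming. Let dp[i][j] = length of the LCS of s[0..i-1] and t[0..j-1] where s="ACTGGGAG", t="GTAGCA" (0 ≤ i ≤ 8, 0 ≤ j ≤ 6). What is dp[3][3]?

   ''  G  T  A  G  C  A
''  0  0  0  0  0  0  0
 A  0  0  0  1  1  1  1
 C  0  0  0  1  1  2  2
 T  0  0  1  1  1  2  2
 G  0  1  1  1  2  2  2
 G  0  1  1  1  2  2  2
 G  0  1  1  1  2  2  2
 A  0  1  1  2  2  2  3
 G  0  1  1  2  3  3  3

1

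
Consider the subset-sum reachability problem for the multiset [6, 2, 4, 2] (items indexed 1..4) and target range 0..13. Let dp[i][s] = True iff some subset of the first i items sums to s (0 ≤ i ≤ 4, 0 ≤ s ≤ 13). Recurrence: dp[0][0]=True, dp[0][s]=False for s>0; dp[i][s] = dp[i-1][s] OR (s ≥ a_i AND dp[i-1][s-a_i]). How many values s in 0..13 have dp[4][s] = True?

i\s   0   1   2   3   4   5   6   7   8   9  10  11  12  13
  0   T   F   F   F   F   F   F   F   F   F   F   F   F   F
  1   T   F   F   F   F   F   T   F   F   F   F   F   F   F
  2   T   F   T   F   F   F   T   F   T   F   F   F   F   F
  3   T   F   T   F   T   F   T   F   T   F   T   F   T   F
  4   T   F   T   F   T   F   T   F   T   F   T   F   T   F

7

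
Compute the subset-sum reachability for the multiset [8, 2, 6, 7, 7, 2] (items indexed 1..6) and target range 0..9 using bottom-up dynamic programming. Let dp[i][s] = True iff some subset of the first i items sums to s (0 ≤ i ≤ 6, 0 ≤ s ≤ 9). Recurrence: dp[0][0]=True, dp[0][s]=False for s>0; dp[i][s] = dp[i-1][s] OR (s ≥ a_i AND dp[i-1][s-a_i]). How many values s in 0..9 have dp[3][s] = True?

4

i\s   0   1   2   3   4   5   6   7   8   9
  0   T   F   F   F   F   F   F   F   F   F
  1   T   F   F   F   F   F   F   F   T   F
  2   T   F   T   F   F   F   F   F   T   F
  3   T   F   T   F   F   F   T   F   T   F
  4   T   F   T   F   F   F   T   T   T   T
  5   T   F   T   F   F   F   T   T   T   T
  6   T   F   T   F   T   F   T   T   T   T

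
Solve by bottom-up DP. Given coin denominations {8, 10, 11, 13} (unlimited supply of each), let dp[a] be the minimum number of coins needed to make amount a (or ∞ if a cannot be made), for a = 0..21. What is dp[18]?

 a  0  1  2  3  4  5  6  7  8  9 10 11 12 13 14 15 16 17 18 19 20 21
dp  0  -  -  -  -  -  -  -  1  -  1  1  -  1  -  -  2  -  2  2  2  2
(- denotes ∞ / unreachable)

2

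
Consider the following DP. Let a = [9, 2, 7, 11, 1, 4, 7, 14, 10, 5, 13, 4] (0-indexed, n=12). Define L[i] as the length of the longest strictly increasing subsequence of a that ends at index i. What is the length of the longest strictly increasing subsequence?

   i    0    1    2    3    4    5    6    7    8    9   10   11
a[i]    9    2    7   11    1    4    7   14   10    5   13    4
L[i]    1    1    2    3    1    2    3    4    4    3    5    2

5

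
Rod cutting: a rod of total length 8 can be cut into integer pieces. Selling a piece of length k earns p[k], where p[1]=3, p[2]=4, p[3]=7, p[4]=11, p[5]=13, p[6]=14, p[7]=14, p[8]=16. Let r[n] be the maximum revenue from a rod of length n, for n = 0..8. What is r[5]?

15

   n    0    1    2    3    4    5    6    7    8
r[n]    0    3    6    9   12   15   18   21   24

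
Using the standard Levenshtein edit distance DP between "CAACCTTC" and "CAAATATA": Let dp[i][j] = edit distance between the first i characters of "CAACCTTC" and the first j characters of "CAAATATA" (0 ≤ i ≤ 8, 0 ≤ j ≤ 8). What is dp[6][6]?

3

   ''  C  A  A  A  T  A  T  A
''  0  1  2  3  4  5  6  7  8
 C  1  0  1  2  3  4  5  6  7
 A  2  1  0  1  2  3  4  5  6
 A  3  2  1  0  1  2  3  4  5
 C  4  3  2  1  1  2  3  4  5
 C  5  4  3  2  2  2  3  4  5
 T  6  5  4  3  3  2  3  3  4
 T  7  6  5  4  4  3  3  3  4
 C  8  7  6  5  5  4  4  4  4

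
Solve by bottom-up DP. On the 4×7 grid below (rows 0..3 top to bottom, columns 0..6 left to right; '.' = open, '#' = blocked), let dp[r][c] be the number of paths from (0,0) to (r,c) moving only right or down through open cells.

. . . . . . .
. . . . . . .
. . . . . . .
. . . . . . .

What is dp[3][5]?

r\c   0   1   2   3   4   5   6
  0   1   1   1   1   1   1   1
  1   1   2   3   4   5   6   7
  2   1   3   6  10  15  21  28
  3   1   4  10  20  35  56  84

56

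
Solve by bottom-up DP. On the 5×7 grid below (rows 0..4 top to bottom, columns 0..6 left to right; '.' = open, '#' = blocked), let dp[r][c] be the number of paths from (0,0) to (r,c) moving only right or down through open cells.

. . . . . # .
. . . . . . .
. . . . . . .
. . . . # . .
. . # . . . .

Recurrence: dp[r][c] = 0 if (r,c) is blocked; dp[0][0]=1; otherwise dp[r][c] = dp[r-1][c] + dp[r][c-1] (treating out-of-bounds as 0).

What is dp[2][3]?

10

r\c   0   1   2   3   4   5   6
  0   1   1   1   1   1   0   0
  1   1   2   3   4   5   5   5
  2   1   3   6  10  15  20  25
  3   1   4  10  20   0  20  45
  4   1   5   0  20  20  40  85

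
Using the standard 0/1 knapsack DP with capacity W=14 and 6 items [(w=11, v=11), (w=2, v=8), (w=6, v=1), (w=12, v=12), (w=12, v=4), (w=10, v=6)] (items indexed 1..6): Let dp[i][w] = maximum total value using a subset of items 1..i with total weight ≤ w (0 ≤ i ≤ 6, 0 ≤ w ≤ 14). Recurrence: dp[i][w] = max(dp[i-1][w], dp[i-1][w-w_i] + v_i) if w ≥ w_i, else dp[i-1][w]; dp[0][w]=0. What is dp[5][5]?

i\w   0   1   2   3   4   5   6   7   8   9  10  11  12  13  14
  0   0   0   0   0   0   0   0   0   0   0   0   0   0   0   0
  1   0   0   0   0   0   0   0   0   0   0   0  11  11  11  11
  2   0   0   8   8   8   8   8   8   8   8   8  11  11  19  19
  3   0   0   8   8   8   8   8   8   9   9   9  11  11  19  19
  4   0   0   8   8   8   8   8   8   9   9   9  11  12  19  20
  5   0   0   8   8   8   8   8   8   9   9   9  11  12  19  20
  6   0   0   8   8   8   8   8   8   9   9   9  11  14  19  20

8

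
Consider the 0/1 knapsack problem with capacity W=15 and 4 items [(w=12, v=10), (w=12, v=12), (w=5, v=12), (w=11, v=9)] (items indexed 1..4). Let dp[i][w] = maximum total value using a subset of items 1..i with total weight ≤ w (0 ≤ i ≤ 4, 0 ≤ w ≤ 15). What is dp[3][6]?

i\w   0   1   2   3   4   5   6   7   8   9  10  11  12  13  14  15
  0   0   0   0   0   0   0   0   0   0   0   0   0   0   0   0   0
  1   0   0   0   0   0   0   0   0   0   0   0   0  10  10  10  10
  2   0   0   0   0   0   0   0   0   0   0   0   0  12  12  12  12
  3   0   0   0   0   0  12  12  12  12  12  12  12  12  12  12  12
  4   0   0   0   0   0  12  12  12  12  12  12  12  12  12  12  12

12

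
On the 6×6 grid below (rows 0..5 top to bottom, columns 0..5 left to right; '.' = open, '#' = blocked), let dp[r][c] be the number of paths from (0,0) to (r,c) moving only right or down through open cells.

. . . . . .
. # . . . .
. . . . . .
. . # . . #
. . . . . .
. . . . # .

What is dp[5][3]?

r\c   0   1   2   3   4   5
  0   1   1   1   1   1   1
  1   1   0   1   2   3   4
  2   1   1   2   4   7  11
  3   1   2   0   4  11   0
  4   1   3   3   7  18  18
  5   1   4   7  14   0  18

14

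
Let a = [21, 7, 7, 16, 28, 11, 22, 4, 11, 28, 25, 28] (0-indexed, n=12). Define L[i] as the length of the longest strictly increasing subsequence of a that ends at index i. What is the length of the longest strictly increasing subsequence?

   i    0    1    2    3    4    5    6    7    8    9   10   11
a[i]   21    7    7   16   28   11   22    4   11   28   25   28
L[i]    1    1    1    2    3    2    3    1    2    4    4    5

5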